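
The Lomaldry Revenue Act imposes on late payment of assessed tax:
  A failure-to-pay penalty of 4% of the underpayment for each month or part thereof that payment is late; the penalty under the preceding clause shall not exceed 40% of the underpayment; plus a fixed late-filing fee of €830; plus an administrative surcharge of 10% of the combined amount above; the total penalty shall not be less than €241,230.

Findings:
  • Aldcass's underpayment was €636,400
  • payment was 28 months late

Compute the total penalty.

Accrued rate: 4% × 28 = 112%, capped at 40% → 40%
Failure-to-pay penalty: 40% of €636,400 = €254,560
Penalty before surcharge: €254,560 + €830 = €255,390
Administrative surcharge: 10% of €255,390 = €25,539
Total penalty: €255,390 + €25,539 = €280,929
Minimum €241,230: €280,929 meets the minimum, no increase.

€280,929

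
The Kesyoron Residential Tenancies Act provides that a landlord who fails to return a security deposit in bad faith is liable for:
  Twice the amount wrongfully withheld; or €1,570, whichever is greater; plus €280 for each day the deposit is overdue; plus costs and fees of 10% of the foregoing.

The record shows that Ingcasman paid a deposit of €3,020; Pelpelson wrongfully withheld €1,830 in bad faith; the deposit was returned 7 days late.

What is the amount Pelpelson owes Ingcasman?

Doubled: 2 × €1,830 = €3,660
Minimum €1,570: €3,660 meets the minimum, no increase.
Late-return penalty: 7 × €280 = €1,960
Damages plus late penalty: €3,660 + €1,960 = €5,620
Costs and fees: 10% of €5,620 = €562
Total recovery: €5,620 + €562 = €6,182

€6,182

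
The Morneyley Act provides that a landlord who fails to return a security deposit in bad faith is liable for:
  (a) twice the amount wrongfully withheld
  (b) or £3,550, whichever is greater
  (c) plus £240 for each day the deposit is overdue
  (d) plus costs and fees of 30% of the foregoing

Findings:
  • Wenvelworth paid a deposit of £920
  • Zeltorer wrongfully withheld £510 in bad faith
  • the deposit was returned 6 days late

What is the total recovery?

Doubled: 2 × £510 = £1,020
Minimum £3,550: £1,020 is below the minimum → £3,550
Late-return penalty: 6 × £240 = £1,440
Damages plus late penalty: £3,550 + £1,440 = £4,990
Costs and fees: 30% of £4,990 = £1,497
Total recovery: £4,990 + £1,497 = £6,487

£6,487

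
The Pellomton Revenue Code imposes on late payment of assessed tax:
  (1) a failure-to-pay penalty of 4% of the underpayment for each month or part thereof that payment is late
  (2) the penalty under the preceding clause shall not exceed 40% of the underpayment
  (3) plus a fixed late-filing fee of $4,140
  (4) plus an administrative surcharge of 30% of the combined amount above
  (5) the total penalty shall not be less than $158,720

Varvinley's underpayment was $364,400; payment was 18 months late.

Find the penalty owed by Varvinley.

Accrued rate: 4% × 18 = 72%, capped at 40% → 40%
Failure-to-pay penalty: 40% of $364,400 = $145,760
Penalty before surcharge: $145,760 + $4,140 = $149,900
Administrative surcharge: 30% of $149,900 = $44,970
Total penalty: $149,900 + $44,970 = $194,870
Minimum $158,720: $194,870 meets the minimum, no increase.

$194,870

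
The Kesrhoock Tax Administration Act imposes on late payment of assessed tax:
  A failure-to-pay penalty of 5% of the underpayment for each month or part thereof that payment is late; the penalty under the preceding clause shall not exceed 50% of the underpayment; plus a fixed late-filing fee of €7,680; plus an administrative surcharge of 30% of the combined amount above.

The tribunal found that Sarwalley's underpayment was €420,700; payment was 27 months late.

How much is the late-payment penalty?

Accrued rate: 5% × 27 = 135%, capped at 50% → 50%
Failure-to-pay penalty: 50% of €420,700 = €210,350
Penalty before surcharge: €210,350 + €7,680 = €218,030
Administrative surcharge: 30% of €218,030 = €65,409
Total penalty: €218,030 + €65,409 = €283,439

Penalty: €283,439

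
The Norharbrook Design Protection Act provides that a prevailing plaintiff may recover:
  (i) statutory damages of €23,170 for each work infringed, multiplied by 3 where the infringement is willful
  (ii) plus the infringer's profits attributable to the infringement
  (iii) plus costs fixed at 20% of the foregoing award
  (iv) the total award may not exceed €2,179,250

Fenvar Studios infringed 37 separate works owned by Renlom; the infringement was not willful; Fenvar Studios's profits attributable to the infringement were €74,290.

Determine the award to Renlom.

€1,117,896

Statutory damages: 37 × €23,170 = €857,290
Infringement not willful: no ×3 enhancement.
Combined award: €857,290 + €74,290 = €931,580
Costs: 20% of €931,580 = €186,316
Award plus costs: €931,580 + €186,316 = €1,117,896
Cap at €2,179,250: €1,117,896 is within the cap, no reduction.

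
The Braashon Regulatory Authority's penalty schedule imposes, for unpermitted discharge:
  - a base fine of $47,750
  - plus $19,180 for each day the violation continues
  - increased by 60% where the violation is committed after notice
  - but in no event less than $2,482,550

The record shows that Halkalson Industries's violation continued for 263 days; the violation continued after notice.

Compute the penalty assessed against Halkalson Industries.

$8,147,344

Per-day component: 263 × $19,180 = $5,044,340
Base plus per-day: $47,750 + $5,044,340 = $5,092,090
Enhancement: 60% of $5,092,090 = $3,055,254
Enhanced fine: $5,092,090 + $3,055,254 = $8,147,344
Minimum $2,482,550: $8,147,344 meets the minimum, no increase.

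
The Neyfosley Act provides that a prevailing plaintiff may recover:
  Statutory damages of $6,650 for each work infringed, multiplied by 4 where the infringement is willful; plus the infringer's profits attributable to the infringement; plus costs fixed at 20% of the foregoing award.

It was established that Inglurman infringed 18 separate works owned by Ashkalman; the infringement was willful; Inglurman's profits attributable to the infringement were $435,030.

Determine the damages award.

$1,096,596

Statutory damages: 18 × $6,650 = $119,700
Multiplied by 4: 4 × $119,700 = $478,800
Combined award: $478,800 + $435,030 = $913,830
Costs: 20% of $913,830 = $182,766
Award plus costs: $913,830 + $182,766 = $1,096,596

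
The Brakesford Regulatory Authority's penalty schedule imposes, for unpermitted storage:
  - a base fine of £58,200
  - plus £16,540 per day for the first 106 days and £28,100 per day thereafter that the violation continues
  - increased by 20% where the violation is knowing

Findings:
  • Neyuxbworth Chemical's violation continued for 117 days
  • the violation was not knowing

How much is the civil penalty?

Civil penalty: £2,120,540

First 106 days: 106 × £16,540 = £1,753,240
Remaining days: (117 − 106) × £28,100 = £309,100
Per-day component: £1,753,240 + £309,100 = £2,062,340
Base plus per-day: £58,200 + £2,062,340 = £2,120,540
The violation was not knowing: no 20% increase.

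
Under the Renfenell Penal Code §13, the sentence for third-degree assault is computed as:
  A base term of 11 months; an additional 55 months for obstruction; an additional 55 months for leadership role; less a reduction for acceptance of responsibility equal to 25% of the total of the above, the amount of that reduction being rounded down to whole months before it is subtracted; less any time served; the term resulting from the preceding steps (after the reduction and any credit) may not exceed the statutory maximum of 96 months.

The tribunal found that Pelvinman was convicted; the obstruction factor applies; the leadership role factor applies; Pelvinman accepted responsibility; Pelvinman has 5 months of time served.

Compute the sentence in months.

Obstruction enhancement: +55 months
Leadership role enhancement: +55 months
Adjusted term: 11 months + 55 months + 55 months = 121 months
Acceptance of responsibility reduction: 25% of 121 months = 30 months (rounded down)
After reduction: 121 − 30 = 91 months
Less time served: 91 months − 5 months = 86 months
Cap at 96 months: 86 months is within the cap, no reduction.

86 months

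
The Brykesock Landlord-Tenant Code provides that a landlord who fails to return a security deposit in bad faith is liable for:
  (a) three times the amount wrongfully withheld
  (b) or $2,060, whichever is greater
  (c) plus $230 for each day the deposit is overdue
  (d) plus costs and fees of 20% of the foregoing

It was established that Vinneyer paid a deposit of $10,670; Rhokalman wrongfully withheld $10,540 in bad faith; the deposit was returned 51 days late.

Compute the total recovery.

Trebled: 3 × $10,540 = $31,620
Minimum $2,060: $31,620 meets the minimum, no increase.
Late-return penalty: 51 × $230 = $11,730
Damages plus late penalty: $31,620 + $11,730 = $43,350
Costs and fees: 20% of $43,350 = $8,670
Total recovery: $43,350 + $8,670 = $52,020

$52,020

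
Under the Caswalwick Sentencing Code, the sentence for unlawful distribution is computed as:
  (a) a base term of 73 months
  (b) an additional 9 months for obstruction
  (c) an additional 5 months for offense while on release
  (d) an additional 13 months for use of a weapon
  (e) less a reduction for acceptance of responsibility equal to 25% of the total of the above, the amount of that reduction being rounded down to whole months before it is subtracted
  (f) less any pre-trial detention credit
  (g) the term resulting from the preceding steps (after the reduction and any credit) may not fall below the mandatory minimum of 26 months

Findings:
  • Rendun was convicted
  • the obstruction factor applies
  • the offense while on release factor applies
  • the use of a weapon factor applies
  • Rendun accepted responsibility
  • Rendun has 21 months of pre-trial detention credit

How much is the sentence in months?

54 months

Obstruction enhancement: +9 months
Offense while on release enhancement: +5 months
Use of a weapon enhancement: +13 months
Adjusted term: 73 months + 9 months + 5 months + 13 months = 100 months
Acceptance of responsibility reduction: 25% of 100 months = 25 months (rounded down)
After reduction: 100 − 25 = 75 months
Less pre-trial detention credit: 75 months − 21 months = 54 months
Minimum 26 months: 54 months meets the minimum, no increase.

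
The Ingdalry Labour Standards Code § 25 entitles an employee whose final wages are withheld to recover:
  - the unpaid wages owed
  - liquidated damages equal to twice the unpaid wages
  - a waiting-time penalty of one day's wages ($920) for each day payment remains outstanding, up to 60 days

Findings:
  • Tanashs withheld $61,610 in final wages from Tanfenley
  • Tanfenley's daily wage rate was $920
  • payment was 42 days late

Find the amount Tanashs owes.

$223,470

Doubled: 2 × $61,610 = $123,220
Penalty days: min(42, 60) = 42
Waiting-time penalty: 42 × $920 = $38,640
Total award: $61,610 + $123,220 + $38,640 = $223,470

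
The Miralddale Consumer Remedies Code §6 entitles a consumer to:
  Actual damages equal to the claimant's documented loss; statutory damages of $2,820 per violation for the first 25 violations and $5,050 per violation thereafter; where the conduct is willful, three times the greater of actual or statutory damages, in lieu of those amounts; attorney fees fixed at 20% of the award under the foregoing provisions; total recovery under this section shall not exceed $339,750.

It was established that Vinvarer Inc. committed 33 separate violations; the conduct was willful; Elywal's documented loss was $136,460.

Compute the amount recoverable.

First 25 violations: 25 × $2,820 = $70,500
Remaining violations: (33 − 25) × $5,050 = $40,400
Statutory damages: $70,500 + $40,400 = $110,900
Greater of actual damages ($136,460) or statutory damages ($110,900): $136,460
Trebled: 3 × $136,460 = $409,380
Attorney fees: 20% of $409,380 = $81,876
Total before cap: $409,380 + $81,876 = $491,256
Cap at $339,750: $491,256 exceeds the cap → $339,750

$339,750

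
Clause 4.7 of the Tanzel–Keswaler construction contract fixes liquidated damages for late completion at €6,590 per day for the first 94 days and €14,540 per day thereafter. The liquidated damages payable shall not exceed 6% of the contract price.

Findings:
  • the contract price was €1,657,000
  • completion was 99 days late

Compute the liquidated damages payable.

First 94 days: 94 × €6,590 = €619,460
Remaining days: (99 − 94) × €14,540 = €72,700
Accrued per-day damages: €619,460 + €72,700 = €692,160
Cap: 6% of €1,657,000 = €99,420
Cap at €99,420: €692,160 exceeds the cap → €99,420

€99,420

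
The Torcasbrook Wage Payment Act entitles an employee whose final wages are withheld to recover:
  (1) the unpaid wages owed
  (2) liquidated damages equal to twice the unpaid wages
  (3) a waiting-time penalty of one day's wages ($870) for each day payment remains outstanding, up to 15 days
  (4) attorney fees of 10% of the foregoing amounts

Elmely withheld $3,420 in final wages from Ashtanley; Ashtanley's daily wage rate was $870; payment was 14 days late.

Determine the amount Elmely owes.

Doubled: 2 × $3,420 = $6,840
Penalty days: min(14, 15) = 14
Waiting-time penalty: 14 × $870 = $12,180
Subtotal: $3,420 + $6,840 + $12,180 = $22,440
Attorney fees: 10% of $22,440 = $2,244
Total award: $22,440 + $2,244 = $24,684

$24,684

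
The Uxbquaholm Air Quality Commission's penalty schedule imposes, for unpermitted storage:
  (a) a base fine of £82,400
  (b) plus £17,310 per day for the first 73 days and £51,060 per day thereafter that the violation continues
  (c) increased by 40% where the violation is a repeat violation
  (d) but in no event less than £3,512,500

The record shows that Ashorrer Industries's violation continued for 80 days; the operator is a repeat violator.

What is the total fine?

£3,512,500

First 73 days: 73 × £17,310 = £1,263,630
Remaining days: (80 − 73) × £51,060 = £357,420
Per-day component: £1,263,630 + £357,420 = £1,621,050
Base plus per-day: £82,400 + £1,621,050 = £1,703,450
Enhancement: 40% of £1,703,450 = £681,380
Enhanced fine: £1,703,450 + £681,380 = £2,384,830
Minimum £3,512,500: £2,384,830 is below the minimum → £3,512,500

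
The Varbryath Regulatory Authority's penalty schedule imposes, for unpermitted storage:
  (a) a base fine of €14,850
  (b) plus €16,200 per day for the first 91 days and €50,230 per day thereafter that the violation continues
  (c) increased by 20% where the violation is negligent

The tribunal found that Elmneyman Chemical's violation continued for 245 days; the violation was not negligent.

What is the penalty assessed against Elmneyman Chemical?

First 91 days: 91 × €16,200 = €1,474,200
Remaining days: (245 − 91) × €50,230 = €7,735,420
Per-day component: €1,474,200 + €7,735,420 = €9,209,620
Base plus per-day: €14,850 + €9,209,620 = €9,224,470
The violation was not negligent: no 20% increase.

€9,224,470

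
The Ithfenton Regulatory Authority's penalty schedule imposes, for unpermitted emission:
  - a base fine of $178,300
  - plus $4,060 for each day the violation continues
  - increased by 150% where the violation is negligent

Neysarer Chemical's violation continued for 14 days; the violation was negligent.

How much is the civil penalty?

$587,850

Per-day component: 14 × $4,060 = $56,840
Base plus per-day: $178,300 + $56,840 = $235,140
Enhancement: 150% of $235,140 = $352,710
Enhanced fine: $235,140 + $352,710 = $587,850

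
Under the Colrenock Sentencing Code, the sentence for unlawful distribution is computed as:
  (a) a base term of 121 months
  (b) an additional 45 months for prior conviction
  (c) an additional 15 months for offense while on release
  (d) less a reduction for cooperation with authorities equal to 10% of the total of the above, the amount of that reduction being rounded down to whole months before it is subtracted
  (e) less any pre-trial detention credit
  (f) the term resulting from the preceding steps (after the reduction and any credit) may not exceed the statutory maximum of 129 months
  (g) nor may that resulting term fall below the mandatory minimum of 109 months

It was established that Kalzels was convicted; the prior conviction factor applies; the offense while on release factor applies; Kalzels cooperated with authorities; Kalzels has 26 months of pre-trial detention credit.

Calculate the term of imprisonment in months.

Prior conviction enhancement: +45 months
Offense while on release enhancement: +15 months
Adjusted term: 121 months + 45 months + 15 months = 181 months
Cooperation with authorities reduction: 10% of 181 months = 18 months (rounded down)
After reduction: 181 − 18 = 163 months
Less pre-trial detention credit: 163 months − 26 months = 137 months
Cap at 129 months: 137 months exceeds the cap → 129 months
Minimum 109 months: 129 months meets the minimum, no increase.

129 months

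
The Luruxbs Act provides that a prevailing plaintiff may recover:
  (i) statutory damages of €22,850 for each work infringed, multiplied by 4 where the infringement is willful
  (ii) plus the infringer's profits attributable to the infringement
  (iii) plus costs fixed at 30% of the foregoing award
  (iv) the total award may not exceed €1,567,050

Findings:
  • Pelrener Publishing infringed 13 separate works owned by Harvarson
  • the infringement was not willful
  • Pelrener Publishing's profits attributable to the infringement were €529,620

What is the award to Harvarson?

Statutory damages: 13 × €22,850 = €297,050
Infringement not willful: no ×4 enhancement.
Combined award: €297,050 + €529,620 = €826,670
Costs: 30% of €826,670 = €248,001
Award plus costs: €826,670 + €248,001 = €1,074,671
Cap at €1,567,050: €1,074,671 is within the cap, no reduction.

€1,074,671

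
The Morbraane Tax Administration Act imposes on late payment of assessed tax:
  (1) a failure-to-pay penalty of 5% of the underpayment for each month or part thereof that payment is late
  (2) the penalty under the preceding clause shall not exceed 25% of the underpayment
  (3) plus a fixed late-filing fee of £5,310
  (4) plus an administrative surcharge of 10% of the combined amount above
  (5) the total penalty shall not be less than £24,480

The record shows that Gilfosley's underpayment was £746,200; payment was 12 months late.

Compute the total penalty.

Accrued rate: 5% × 12 = 60%, capped at 25% → 25%
Failure-to-pay penalty: 25% of £746,200 = £186,550
Penalty before surcharge: £186,550 + £5,310 = £191,860
Administrative surcharge: 10% of £191,860 = £19,186
Total penalty: £191,860 + £19,186 = £211,046
Minimum £24,480: £211,046 meets the minimum, no increase.

£211,046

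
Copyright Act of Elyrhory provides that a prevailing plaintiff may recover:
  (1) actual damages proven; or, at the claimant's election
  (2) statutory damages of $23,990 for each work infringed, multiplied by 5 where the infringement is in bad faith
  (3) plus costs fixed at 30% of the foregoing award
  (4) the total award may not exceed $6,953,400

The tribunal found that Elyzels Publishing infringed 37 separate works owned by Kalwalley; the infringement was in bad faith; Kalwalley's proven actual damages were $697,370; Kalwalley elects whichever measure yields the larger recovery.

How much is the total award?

Statutory damages: 37 × $23,990 = $887,630
Multiplied by 5: 5 × $887,630 = $4,438,150
Greater of actual damages ($697,370) or enhanced statutory damages ($4,438,150): $4,438,150
Costs: 30% of $4,438,150 = $1,331,445
Award plus costs: $4,438,150 + $1,331,445 = $5,769,595
Cap at $6,953,400: $5,769,595 is within the cap, no reduction.

$5,769,595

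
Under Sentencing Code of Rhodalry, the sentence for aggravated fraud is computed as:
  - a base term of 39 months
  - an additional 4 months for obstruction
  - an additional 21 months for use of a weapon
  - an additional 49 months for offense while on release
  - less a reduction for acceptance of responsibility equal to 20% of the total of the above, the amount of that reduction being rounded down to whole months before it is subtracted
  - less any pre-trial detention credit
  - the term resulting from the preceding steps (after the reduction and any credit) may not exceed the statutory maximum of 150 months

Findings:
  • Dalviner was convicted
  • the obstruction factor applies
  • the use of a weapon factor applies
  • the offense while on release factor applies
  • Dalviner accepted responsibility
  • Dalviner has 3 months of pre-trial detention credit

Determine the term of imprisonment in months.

Obstruction enhancement: +4 months
Use of a weapon enhancement: +21 months
Offense while on release enhancement: +49 months
Adjusted term: 39 months + 4 months + 21 months + 49 months = 113 months
Acceptance of responsibility reduction: 20% of 113 months = 22 months (rounded down)
After reduction: 113 − 22 = 91 months
Less pre-trial detention credit: 91 months − 3 months = 88 months
Cap at 150 months: 88 months is within the cap, no reduction.

Sentence: 88 months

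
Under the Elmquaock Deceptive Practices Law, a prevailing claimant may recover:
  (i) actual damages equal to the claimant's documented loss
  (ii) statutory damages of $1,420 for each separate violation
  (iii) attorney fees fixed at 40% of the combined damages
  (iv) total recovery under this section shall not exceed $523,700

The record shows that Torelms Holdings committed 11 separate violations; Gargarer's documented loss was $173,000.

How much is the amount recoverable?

Statutory damages: 11 × $1,420 = $15,620
Combined damages: $173,000 + $15,620 = $188,620
Attorney fees: 40% of $188,620 = $75,448
Total before cap: $188,620 + $75,448 = $264,068
Cap at $523,700: $264,068 is within the cap, no reduction.

Total recovery: $264,068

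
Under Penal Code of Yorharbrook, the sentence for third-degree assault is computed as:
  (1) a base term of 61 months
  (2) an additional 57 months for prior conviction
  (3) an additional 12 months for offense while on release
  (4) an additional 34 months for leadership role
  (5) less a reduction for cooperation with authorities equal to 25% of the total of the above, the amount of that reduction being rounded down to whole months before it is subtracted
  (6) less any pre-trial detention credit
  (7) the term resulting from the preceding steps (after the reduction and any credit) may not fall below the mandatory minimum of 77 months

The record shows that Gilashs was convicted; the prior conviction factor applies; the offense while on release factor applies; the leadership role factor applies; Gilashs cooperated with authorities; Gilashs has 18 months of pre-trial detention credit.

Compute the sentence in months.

Prior conviction enhancement: +57 months
Offense while on release enhancement: +12 months
Leadership role enhancement: +34 months
Adjusted term: 61 months + 57 months + 12 months + 34 months = 164 months
Cooperation with authorities reduction: 25% of 164 months = 41 months (rounded down)
After reduction: 164 − 41 = 123 months
Less pre-trial detention credit: 123 months − 18 months = 105 months
Minimum 77 months: 105 months meets the minimum, no increase.

105 months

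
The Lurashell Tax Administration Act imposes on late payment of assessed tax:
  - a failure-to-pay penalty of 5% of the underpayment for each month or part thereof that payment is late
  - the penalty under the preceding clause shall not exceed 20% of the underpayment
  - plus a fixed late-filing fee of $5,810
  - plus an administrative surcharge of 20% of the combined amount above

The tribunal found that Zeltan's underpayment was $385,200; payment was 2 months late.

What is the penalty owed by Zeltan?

$53,196

Accrued rate: 5% × 2 = 10%, capped at 20% → 10%
Failure-to-pay penalty: 10% of $385,200 = $38,520
Penalty before surcharge: $38,520 + $5,810 = $44,330
Administrative surcharge: 20% of $44,330 = $8,866
Total penalty: $44,330 + $8,866 = $53,196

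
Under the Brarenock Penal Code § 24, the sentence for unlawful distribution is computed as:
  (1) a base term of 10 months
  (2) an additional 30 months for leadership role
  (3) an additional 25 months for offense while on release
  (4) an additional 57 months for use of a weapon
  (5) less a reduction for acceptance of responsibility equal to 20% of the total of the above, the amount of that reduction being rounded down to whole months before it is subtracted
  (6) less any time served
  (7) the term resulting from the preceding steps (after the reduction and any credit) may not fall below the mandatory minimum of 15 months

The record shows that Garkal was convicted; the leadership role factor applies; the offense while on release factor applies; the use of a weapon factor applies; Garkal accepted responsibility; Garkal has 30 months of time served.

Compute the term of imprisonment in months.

Leadership role enhancement: +30 months
Offense while on release enhancement: +25 months
Use of a weapon enhancement: +57 months
Adjusted term: 10 months + 30 months + 25 months + 57 months = 122 months
Acceptance of responsibility reduction: 20% of 122 months = 24 months (rounded down)
After reduction: 122 − 24 = 98 months
Less time served: 98 months − 30 months = 68 months
Minimum 15 months: 68 months meets the minimum, no increase.

68 months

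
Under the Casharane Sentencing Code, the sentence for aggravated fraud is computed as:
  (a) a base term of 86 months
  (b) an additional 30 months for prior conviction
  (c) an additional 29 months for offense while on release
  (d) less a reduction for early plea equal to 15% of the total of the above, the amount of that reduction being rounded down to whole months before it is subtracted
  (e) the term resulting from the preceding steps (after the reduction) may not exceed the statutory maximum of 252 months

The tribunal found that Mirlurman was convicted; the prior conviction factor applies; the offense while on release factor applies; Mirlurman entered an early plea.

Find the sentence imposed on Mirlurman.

124 months

Prior conviction enhancement: +30 months
Offense while on release enhancement: +29 months
Adjusted term: 86 months + 30 months + 29 months = 145 months
Early plea reduction: 15% of 145 months = 21 months (rounded down)
After reduction: 145 − 21 = 124 months
Cap at 252 months: 124 months is within the cap, no reduction.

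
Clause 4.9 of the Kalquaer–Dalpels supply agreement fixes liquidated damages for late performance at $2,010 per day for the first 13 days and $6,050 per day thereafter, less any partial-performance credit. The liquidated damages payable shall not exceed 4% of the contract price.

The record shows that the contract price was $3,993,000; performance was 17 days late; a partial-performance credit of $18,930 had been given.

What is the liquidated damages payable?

$31,400

First 13 days: 13 × $2,010 = $26,130
Remaining days: (17 − 13) × $6,050 = $24,200
Accrued per-day damages: $26,130 + $24,200 = $50,330
Less partial-performance credit: $50,330 − $18,930 = $31,400
Cap: 4% of $3,993,000 = $159,720
Cap at $159,720: $31,400 is within the cap, no reduction.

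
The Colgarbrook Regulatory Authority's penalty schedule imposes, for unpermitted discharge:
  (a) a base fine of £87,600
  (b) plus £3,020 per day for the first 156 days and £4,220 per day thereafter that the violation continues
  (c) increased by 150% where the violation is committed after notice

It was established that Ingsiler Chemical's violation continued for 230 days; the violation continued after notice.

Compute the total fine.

First 156 days: 156 × £3,020 = £471,120
Remaining days: (230 − 156) × £4,220 = £312,280
Per-day component: £471,120 + £312,280 = £783,400
Base plus per-day: £87,600 + £783,400 = £871,000
Enhancement: 150% of £871,000 = £1,306,500
Enhanced fine: £871,000 + £1,306,500 = £2,177,500

£2,177,500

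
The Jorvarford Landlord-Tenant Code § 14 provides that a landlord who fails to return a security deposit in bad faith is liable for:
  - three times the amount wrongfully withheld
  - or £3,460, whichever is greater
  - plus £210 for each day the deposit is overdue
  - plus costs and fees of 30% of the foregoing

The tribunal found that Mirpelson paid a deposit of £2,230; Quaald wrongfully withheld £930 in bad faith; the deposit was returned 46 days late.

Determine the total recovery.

£17,056

Trebled: 3 × £930 = £2,790
Minimum £3,460: £2,790 is below the minimum → £3,460
Late-return penalty: 46 × £210 = £9,660
Damages plus late penalty: £3,460 + £9,660 = £13,120
Costs and fees: 30% of £13,120 = £3,936
Total recovery: £13,120 + £3,936 = £17,056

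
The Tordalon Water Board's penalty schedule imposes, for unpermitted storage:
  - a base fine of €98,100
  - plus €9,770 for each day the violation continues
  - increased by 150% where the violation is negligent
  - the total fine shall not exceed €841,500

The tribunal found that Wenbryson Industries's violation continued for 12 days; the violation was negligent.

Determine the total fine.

€538,350

Per-day component: 12 × €9,770 = €117,240
Base plus per-day: €98,100 + €117,240 = €215,340
Enhancement: 150% of €215,340 = €323,010
Enhanced fine: €215,340 + €323,010 = €538,350
Cap at €841,500: €538,350 is within the cap, no reduction.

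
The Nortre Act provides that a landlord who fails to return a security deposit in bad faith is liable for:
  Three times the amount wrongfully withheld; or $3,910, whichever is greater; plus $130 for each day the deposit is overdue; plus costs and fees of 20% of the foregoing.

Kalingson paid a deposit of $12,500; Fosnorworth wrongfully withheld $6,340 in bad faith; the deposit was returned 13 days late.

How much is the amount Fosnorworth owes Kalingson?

Trebled: 3 × $6,340 = $19,020
Minimum $3,910: $19,020 meets the minimum, no increase.
Late-return penalty: 13 × $130 = $1,690
Damages plus late penalty: $19,020 + $1,690 = $20,710
Costs and fees: 20% of $20,710 = $4,142
Total recovery: $20,710 + $4,142 = $24,852

Recovery: $24,852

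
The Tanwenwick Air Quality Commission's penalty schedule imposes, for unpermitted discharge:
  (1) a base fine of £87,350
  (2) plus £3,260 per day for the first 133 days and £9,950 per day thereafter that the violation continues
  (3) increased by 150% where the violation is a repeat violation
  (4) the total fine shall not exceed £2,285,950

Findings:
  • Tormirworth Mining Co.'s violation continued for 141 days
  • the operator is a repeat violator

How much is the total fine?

First 133 days: 133 × £3,260 = £433,580
Remaining days: (141 − 133) × £9,950 = £79,600
Per-day component: £433,580 + £79,600 = £513,180
Base plus per-day: £87,350 + £513,180 = £600,530
Enhancement: 150% of £600,530 = £900,795
Enhanced fine: £600,530 + £900,795 = £1,501,325
Cap at £2,285,950: £1,501,325 is within the cap, no reduction.

£1,501,325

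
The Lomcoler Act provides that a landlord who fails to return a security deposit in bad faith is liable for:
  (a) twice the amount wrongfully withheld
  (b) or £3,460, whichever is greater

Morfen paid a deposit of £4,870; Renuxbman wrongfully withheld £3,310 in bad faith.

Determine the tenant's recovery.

Doubled: 2 × £3,310 = £6,620
Minimum £3,460: £6,620 meets the minimum, no increase.

£6,620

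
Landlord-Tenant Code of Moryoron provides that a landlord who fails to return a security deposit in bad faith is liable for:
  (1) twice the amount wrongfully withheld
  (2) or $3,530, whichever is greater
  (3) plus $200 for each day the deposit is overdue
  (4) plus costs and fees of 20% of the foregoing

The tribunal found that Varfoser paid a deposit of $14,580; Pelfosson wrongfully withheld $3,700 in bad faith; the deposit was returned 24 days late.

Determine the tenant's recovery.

$14,640

Doubled: 2 × $3,700 = $7,400
Minimum $3,530: $7,400 meets the minimum, no increase.
Late-return penalty: 24 × $200 = $4,800
Damages plus late penalty: $7,400 + $4,800 = $12,200
Costs and fees: 20% of $12,200 = $2,440
Total recovery: $12,200 + $2,440 = $14,640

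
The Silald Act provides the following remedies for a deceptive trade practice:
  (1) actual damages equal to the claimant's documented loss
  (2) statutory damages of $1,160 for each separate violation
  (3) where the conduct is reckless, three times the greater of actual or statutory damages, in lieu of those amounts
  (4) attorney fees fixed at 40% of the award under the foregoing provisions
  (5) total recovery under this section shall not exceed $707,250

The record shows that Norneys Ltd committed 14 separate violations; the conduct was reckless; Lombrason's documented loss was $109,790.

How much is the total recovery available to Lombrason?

$461,118

Statutory damages: 14 × $1,160 = $16,240
Greater of actual damages ($109,790) or statutory damages ($16,240): $109,790
Trebled: 3 × $109,790 = $329,370
Attorney fees: 40% of $329,370 = $131,748
Total before cap: $329,370 + $131,748 = $461,118
Cap at $707,250: $461,118 is within the cap, no reduction.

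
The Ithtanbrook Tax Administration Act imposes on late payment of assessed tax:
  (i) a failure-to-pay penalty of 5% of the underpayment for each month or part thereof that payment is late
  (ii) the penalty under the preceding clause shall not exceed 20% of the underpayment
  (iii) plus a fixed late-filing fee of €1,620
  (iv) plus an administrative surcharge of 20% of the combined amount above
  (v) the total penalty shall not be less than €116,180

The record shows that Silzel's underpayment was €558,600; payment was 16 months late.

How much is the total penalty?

€136,008

Accrued rate: 5% × 16 = 80%, capped at 20% → 20%
Failure-to-pay penalty: 20% of €558,600 = €111,720
Penalty before surcharge: €111,720 + €1,620 = €113,340
Administrative surcharge: 20% of €113,340 = €22,668
Total penalty: €113,340 + €22,668 = €136,008
Minimum €116,180: €136,008 meets the minimum, no increase.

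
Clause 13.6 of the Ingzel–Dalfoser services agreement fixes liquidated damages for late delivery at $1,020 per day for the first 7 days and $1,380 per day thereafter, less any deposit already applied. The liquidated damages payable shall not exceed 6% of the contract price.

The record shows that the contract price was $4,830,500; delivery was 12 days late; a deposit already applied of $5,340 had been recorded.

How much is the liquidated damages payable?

$8,700

First 7 days: 7 × $1,020 = $7,140
Remaining days: (12 − 7) × $1,380 = $6,900
Accrued per-day damages: $7,140 + $6,900 = $14,040
Less deposit already applied: $14,040 − $5,340 = $8,700
Cap: 6% of $4,830,500 = $289,830
Cap at $289,830: $8,700 is within the cap, no reduction.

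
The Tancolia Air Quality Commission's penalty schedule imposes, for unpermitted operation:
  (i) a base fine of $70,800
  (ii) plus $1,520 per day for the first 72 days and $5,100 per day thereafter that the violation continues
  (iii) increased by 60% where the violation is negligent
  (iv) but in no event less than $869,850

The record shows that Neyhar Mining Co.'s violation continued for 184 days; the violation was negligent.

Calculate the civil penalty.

First 72 days: 72 × $1,520 = $109,440
Remaining days: (184 − 72) × $5,100 = $571,200
Per-day component: $109,440 + $571,200 = $680,640
Base plus per-day: $70,800 + $680,640 = $751,440
Enhancement: 60% of $751,440 = $450,864
Enhanced fine: $751,440 + $450,864 = $1,202,304
Minimum $869,850: $1,202,304 meets the minimum, no increase.

$1,202,304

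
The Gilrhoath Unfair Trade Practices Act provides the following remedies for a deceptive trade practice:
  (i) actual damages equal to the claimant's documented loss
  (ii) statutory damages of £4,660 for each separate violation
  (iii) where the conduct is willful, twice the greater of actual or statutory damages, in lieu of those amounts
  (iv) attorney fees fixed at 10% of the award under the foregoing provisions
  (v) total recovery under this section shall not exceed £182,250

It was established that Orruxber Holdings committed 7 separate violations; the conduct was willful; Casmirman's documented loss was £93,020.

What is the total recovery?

Statutory damages: 7 × £4,660 = £32,620
Greater of actual damages (£93,020) or statutory damages (£32,620): £93,020
Doubled: 2 × £93,020 = £186,040
Attorney fees: 10% of £186,040 = £18,604
Total before cap: £186,040 + £18,604 = £204,644
Cap at £182,250: £204,644 exceeds the cap → £182,250

Total recovery: £182,250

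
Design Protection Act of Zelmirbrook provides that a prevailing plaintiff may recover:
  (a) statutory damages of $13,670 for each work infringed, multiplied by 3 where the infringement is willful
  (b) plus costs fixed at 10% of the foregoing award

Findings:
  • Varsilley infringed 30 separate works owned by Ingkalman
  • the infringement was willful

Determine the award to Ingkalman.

$1,353,330

Statutory damages: 30 × $13,670 = $410,100
Trebled: 3 × $410,100 = $1,230,300
Costs: 10% of $1,230,300 = $123,030
Award plus costs: $1,230,300 + $123,030 = $1,353,330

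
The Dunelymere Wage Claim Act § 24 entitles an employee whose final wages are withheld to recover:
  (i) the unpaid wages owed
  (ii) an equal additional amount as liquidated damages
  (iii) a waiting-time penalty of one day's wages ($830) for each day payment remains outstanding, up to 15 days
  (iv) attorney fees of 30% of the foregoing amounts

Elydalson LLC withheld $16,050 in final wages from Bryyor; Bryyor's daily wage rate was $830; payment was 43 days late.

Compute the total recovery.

$57,915

Liquidated damages (equal amount): $16,050
Penalty days: min(43, 15) = 15
Waiting-time penalty: 15 × $830 = $12,450
Subtotal: $16,050 + $16,050 + $12,450 = $44,550
Attorney fees: 30% of $44,550 = $13,365
Total award: $44,550 + $13,365 = $57,915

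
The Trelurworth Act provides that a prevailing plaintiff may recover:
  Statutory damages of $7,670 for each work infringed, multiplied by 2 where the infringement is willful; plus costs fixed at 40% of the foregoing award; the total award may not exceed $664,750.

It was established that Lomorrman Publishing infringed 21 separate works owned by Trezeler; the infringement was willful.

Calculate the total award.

Statutory damages: 21 × $7,670 = $161,070
Doubled: 2 × $161,070 = $322,140
Costs: 40% of $322,140 = $128,856
Award plus costs: $322,140 + $128,856 = $450,996
Cap at $664,750: $450,996 is within the cap, no reduction.

$450,996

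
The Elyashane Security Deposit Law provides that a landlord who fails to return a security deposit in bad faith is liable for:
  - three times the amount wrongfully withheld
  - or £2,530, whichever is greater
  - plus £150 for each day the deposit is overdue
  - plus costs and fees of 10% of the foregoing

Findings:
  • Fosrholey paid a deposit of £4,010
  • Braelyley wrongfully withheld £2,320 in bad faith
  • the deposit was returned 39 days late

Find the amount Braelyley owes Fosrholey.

Trebled: 3 × £2,320 = £6,960
Minimum £2,530: £6,960 meets the minimum, no increase.
Late-return penalty: 39 × £150 = £5,850
Damages plus late penalty: £6,960 + £5,850 = £12,810
Costs and fees: 10% of £12,810 = £1,281
Total recovery: £12,810 + £1,281 = £14,091

£14,091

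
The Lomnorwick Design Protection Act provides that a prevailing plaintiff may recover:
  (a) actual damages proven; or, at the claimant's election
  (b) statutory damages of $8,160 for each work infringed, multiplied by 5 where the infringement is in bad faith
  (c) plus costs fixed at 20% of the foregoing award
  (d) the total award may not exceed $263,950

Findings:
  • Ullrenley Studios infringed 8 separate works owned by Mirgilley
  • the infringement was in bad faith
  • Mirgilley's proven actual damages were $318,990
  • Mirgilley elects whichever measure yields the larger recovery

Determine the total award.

Statutory damages: 8 × $8,160 = $65,280
Multiplied by 5: 5 × $65,280 = $326,400
Greater of actual damages ($318,990) or enhanced statutory damages ($326,400): $326,400
Costs: 20% of $326,400 = $65,280
Award plus costs: $326,400 + $65,280 = $391,680
Cap at $263,950: $391,680 exceeds the cap → $263,950

$263,950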